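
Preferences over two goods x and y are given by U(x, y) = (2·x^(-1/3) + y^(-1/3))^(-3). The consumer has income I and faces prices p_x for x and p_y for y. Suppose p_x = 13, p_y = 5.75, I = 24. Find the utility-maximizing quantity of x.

MU_x ∝ 2·x^(-4/3), MU_y ∝ y^(-4/3), so MRS = 2·(y/x)^(4/3) = p_x/p_y.
Hence y/x = ((1/2)·p_x/p_y)^(1/(4/3)), i.e. raised to the 0.75 power.
Substitute y = (y/x)·x into the budget: x* = I/(p_x + p_y·(y/x)).
Numerically y/x = 1.096312, so x* = 24/(13 + 5.75·1.096312) = 1.2433.

x* = 1.2433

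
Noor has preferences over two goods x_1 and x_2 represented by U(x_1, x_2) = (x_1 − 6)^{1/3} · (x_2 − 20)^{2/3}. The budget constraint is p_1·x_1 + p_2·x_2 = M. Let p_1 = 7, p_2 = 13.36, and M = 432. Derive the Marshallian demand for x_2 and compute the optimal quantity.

Let x_1' = x_1−6, x_2' = x_2−20. MRS = (1/2)·x_2'/x_1' = p_1/p_2.
After buying the subsistence bundle (6, 20), a share 1/3 of the remaining income goes to x_1: x_1* = 6 + 1/3·(M − 6p_1 − 20p_2)/p_1.
Discretionary income = 432 − 6·7 − 20·13.36 = 122.8; x_2* = 20 + 2/3·122.8/13.36 = 26.1277.

x_2* = 26.1277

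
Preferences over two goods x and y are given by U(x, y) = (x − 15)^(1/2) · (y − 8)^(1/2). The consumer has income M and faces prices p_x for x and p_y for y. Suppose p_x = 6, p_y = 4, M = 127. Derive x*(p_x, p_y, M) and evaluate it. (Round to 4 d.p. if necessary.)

Discretionary income = 127 − 15·6 − 8·4 = 5; x* = 15 + 0.5·5/6 = 15.4167.

x* = 15.4167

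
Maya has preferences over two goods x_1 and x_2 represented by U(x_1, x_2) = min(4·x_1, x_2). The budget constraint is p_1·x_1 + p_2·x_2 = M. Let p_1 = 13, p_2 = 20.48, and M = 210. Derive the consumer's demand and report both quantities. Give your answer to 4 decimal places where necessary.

x_1* = 2.2124, x_2* = 8.8496

Here 13 + 4·20.48 = 94.92, giving x_1* = 2.2124 and x_2* = 8.8496.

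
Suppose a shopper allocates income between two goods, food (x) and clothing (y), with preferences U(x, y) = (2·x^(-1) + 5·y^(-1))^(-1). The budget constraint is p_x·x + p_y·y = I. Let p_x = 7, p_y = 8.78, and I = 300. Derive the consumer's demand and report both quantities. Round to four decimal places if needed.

MRS = MU_x/MU_y = (2/5)·(y/x)^(2). Set equal to p_x/p_y.
Hence y/x = ((5/2)·p_x/p_y)^(1/(2)), i.e. raised to the 0.5 power.
With the ratio pinned down, the budget gives x* = I/(p_x + p_y·(y/x)) and y* = (y/x)·x*.
Numerically y/x = 1.411795, so x* = 300/(7 + 8.78·1.411795) = 15.4675 and y* = 1.411795·15.4675 = 21.8369.

x* = 15.4675, y* = 21.8369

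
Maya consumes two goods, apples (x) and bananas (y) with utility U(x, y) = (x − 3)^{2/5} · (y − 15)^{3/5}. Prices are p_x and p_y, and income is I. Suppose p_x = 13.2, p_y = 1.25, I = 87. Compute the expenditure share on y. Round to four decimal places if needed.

share on y = 0.4131

MRS = (2/3)·(y−15)/(x−3). Tangency with p_x/p_y gives y−15 = (3/2)·(p_x/p_y)·(x−3).
After buying the subsistence bundle (3, 15), a share 0.4 of the remaining income goes to x: x* = 3 + 0.4·(I − 3p_x − 15p_y)/p_x.
Discretionary income = 87 − 3·13.2 − 15·1.25 = 28.65; x* = 3 + 0.4·28.65/13.2 = 3.8682; y* = 15 + 0.6·28.65/1.25 = 28.752.
Expenditure on y: 1.25·28.752 = 35.94; share = 0.4131.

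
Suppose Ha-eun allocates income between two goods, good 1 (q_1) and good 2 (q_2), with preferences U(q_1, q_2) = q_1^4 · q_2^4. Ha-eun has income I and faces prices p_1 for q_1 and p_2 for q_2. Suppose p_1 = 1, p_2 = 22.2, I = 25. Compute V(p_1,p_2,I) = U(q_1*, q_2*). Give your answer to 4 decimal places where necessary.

V = 2453.9641

Demand: q_1*(p_1,p_2,I) = 0.5·I/p_1 and q_2* = 0.5·I/p_2.
At p_1=1, p_2=22.2, I=25: q_1* = 0.5·25/1 = 12.5, q_2* = 0.5631.
Utility at the optimum: U(12.5, 0.5631) = 2453.9641.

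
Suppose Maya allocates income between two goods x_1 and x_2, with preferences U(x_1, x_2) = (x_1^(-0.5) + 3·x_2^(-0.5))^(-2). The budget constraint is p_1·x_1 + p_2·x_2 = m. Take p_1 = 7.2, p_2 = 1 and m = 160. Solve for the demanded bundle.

MU_x_1 ∝ x_1^(-1.5), MU_x_2 ∝ 3·x_2^(-1.5), so MRS = (1/3)·(x_2/x_1)^(1.5) = p_1/p_2.
Hence x_2/x_1 = (3·p_1/p_2)^(1/(1.5)), i.e. raised to the 2/3 power.
Substitute x_2 = (x_2/x_1)·x_1 into the budget: x_1* = m/(p_1 + p_2·(x_2/x_1)).
Numerically x_2/x_1 = 7.755965, so x_1* = 160/(7.2 + 1·7.755965) = 10.6981 and x_2* = 7.755965·10.6981 = 82.9739.

x_1* = 10.6981, x_2* = 82.9739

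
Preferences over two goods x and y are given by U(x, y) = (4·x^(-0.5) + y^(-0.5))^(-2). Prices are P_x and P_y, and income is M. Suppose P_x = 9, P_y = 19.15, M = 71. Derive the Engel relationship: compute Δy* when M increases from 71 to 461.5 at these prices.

Δy* = 6.8911

MU_x ∝ 4·x^(-1.5), MU_y ∝ y^(-1.5), so MRS = 4·(y/x)^(1.5) = P_x/P_y.
Hence y/x = ((1/4)·P_x/P_y)^(1/(1.5)), i.e. raised to the 2/3 power.
With the ratio pinned down, the budget gives x* = M/(P_x + P_y·(y/x)) and y* = (y/x)·x*.
Numerically y/x = 0.239888, so x* = 71/(9 + 19.15·0.239888) = 5.2229 and y* = 0.239888·5.2229 = 1.2529.
At M' = 461.5: y* = 8.144. Change: 8.144 − 1.2529 = 6.8911.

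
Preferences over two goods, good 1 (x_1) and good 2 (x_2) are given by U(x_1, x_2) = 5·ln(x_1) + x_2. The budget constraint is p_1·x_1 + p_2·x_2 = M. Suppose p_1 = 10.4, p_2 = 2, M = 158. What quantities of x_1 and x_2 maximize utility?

Set MRS = p_1/p_2: (5/x_1)/1 = p_1/p_2.
So x_1*(p_1,p_2) = 5·p_2/p_1, independent of income; and x_2* = (M − 5·p_2)/p_2.
At the given prices: x_1* = 5·2/10.4 = 0.9615, and x_2* = 74.

x_1* = 0.9615, x_2* = 74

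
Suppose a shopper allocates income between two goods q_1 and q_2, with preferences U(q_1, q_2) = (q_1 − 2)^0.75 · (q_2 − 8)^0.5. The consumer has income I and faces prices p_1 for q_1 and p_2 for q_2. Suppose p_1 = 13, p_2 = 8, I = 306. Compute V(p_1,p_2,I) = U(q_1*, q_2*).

This is Cobb-Douglas in (q_1−2, q_2−8): tangency gives 0.75·p_2·(q_2−8) = 0.5·p_1·(q_1−2).
After buying the subsistence bundle (2, 8), a share 0.6 of the remaining income goes to q_1: q_1* = 2 + 0.6·(I − 2p_1 − 8p_2)/p_1.
Discretionary income = 306 − 2·13 − 8·8 = 216; q_1* = 2 + 0.6·216/13 = 11.9692; q_2* = 8 + 0.4·216/8 = 18.8.
Utility at the optimum: U(11.9692, 18.8) = 18.4378.

V = 18.4378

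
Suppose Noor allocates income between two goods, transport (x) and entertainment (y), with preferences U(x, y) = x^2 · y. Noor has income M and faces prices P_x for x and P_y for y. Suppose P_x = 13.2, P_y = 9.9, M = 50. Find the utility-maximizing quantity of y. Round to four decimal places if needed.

Tangency: MRS = 2·y/x = P_x/P_y.
Rearranging, P_y·y = (1/2)·P_x·x. Substituting into the budget gives P_x·x·(1 + (1/2)) = M.
Demand: x*(P_x,P_y,M) = 2/3·M/P_x and y* = 1/3·M/P_y.
At P_x=13.2, P_y=9.9, M=50: y* = 1/3·50/9.9 = 1.6835.

y* = 1.6835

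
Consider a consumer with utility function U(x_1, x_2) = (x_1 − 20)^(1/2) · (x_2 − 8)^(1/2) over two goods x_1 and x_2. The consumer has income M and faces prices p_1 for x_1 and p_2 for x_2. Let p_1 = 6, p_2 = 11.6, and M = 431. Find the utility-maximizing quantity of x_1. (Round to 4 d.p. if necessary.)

x_1* = 38.1833

Discretionary income = 431 − 20·6 − 8·11.6 = 218.2; x_1* = 20 + 0.5·218.2/6 = 38.1833.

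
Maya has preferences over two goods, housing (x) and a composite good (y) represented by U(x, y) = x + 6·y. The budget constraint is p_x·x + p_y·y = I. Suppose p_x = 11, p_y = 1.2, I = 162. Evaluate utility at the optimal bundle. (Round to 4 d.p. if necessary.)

V = 810

Linear utility — the consumer picks whichever good has higher MU/price: 1/11 = 0.0909 vs 6/1.2 = 5.
y gives more utility per dollar, so spend all income on y: y* = I/p_y, x* = 0.
Numerically: x* = 0, y* = 135.
Utility at the optimum: U(0, 135) = 810.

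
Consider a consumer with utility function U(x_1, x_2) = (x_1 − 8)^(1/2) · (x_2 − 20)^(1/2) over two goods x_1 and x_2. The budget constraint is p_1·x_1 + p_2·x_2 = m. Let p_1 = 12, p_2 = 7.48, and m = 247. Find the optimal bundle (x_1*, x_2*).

MRS = (x_2−20)/(x_1−8). Tangency with p_1/p_2 gives x_2−20 = (p_1/p_2)·(x_1−8).
After buying the subsistence bundle (8, 20), a share 0.5 of the remaining income goes to x_1: x_1* = 8 + 0.5·(m − 8p_1 − 20p_2)/p_1.
Discretionary income = 247 − 8·12 − 20·7.48 = 1.4; x_1* = 8 + 0.5·1.4/12 = 8.0583; x_2* = 20 + 0.5·1.4/7.48 = 20.0936.

x_1* = 8.0583, x_2* = 20.0936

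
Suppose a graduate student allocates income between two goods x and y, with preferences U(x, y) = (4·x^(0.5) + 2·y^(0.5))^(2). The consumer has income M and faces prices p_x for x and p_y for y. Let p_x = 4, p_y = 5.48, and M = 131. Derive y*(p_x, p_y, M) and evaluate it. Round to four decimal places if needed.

y* = 3.6891

From the CES first-order condition, 2·(y/x)^(0.5) = p_x/p_y.
Hence y/x = ((1/2)·p_x/p_y)^(1/(0.5)), i.e. raised to the 2 power.
With the ratio pinned down, the budget gives x* = M/(p_x + p_y·(y/x)) and y* = (y/x)·x*.
Numerically y/x = 0.133198, so x* = 131/(4 + 5.48·0.133198) = 27.696 and y* = 0.133198·27.696 = 3.6891.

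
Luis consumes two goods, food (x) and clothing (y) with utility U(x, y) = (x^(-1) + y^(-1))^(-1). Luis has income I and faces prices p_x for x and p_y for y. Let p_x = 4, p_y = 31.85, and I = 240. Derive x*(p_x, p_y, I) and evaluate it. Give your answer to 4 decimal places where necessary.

MRS = MU_x/MU_y = (y/x)^(2). Set equal to p_x/p_y.
Hence y/x = (p_x/p_y)^(1/(2)), i.e. raised to the 0.5 power.
With the ratio pinned down, the budget gives x* = I/(p_x + p_y·(y/x)) and y* = (y/x)·x*.
Numerically y/x = 0.354385, so x* = 240/(4 + 31.85·0.354385) = 15.6994.

x* = 15.6994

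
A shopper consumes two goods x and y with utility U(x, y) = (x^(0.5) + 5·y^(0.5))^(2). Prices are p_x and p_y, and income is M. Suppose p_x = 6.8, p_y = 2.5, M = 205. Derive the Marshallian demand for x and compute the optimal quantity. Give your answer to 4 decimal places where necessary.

From the CES first-order condition, (1/5)·(y/x)^(0.5) = p_x/p_y.
Hence y/x = (5·p_x/p_y)^(1/(0.5)), i.e. raised to the 2 power.
Substitute y = (y/x)·x into the budget: x* = M/(p_x + p_y·(y/x)).
Numerically y/x = 184.96, so x* = 205/(6.8 + 2.5·184.96) = 0.4369.

x* = 0.4369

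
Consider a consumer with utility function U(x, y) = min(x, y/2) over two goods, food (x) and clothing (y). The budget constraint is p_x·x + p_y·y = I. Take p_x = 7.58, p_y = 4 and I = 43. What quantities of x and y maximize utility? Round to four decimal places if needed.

x* = 2.7599, y* = 5.5199

With perfect complements, no substitution: consume in ratio x:y = 1:2.
Budget: p_x·x + p_y·2·x = I, so (p_x + 2·p_y)·x = I.
Demand: x*(p_x,p_y,I) = I/(p_x + 2·p_y), y* = 2·I/(p_x + 2·p_y).
Here 7.58 + 2·4 = 15.58, giving x* = 2.7599 and y* = 5.5199.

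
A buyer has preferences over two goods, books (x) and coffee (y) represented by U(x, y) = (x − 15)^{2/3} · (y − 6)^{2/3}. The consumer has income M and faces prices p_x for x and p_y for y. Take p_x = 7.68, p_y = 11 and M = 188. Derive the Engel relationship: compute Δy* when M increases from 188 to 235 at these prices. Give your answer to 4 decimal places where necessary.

MRS = (y−6)/(x−15). Tangency with p_x/p_y gives y−6 = (p_x/p_y)·(x−15).
Substituting into the budget: x* = 15 + 0.5·(M − 15·p_x − 6·p_y)/p_x, and y* = 6 + 0.5·(…)/p_y.
Discretionary income = 188 − 15·7.68 − 6·11 = 6.8; y* = 6 + 0.5·6.8/11 = 6.3091.
At M' = 235: y* = 8.4455. Change: 8.4455 − 6.3091 = 2.1364.

Δy* = 2.1364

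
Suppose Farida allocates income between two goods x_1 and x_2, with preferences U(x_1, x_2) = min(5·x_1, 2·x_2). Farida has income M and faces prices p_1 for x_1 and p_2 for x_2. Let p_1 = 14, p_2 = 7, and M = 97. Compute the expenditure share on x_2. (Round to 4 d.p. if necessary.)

Leontief preferences: the optimum is at the kink where x_1/2 = x_2/5, i.e. x_2 = (5/2)·x_1.
Budget: p_1·x_1 + p_2·(5/2)·x_1 = M, so (2·p_1 + 5·p_2)·x_1 = 2·M.
Demand: x_1*(p_1,p_2,M) = 2·M/(2·p_1 + 5·p_2), x_2* = 5·M/(2·p_1 + 5·p_2).
Here 2·14 + 5·7 = 63, giving x_1* = 3.0794 and x_2* = 7.6984.
Expenditure on x_2: 7·7.6984 = 53.8889; share = 0.5556.

share on x_2 = 0.5556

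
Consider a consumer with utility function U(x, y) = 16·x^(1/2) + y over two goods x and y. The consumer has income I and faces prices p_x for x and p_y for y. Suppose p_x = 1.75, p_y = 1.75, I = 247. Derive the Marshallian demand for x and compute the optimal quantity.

Utility is quasi-linear in y; the FOC for x is 8/√x = p_x/p_y.
Thus x* = (8·p_y/p_x)² — independent of I — with the rest of income spent on y.
Plugging in: x* = (8·1.75/1.75)² = 64.

x* = 64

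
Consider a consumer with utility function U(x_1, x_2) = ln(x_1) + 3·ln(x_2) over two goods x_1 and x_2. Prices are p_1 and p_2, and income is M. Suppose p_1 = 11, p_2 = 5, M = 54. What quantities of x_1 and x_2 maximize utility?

x_1* = 1.2273, x_2* = 8.1

The MRS is (1/3)·x_2/x_1. Set MRS = p_1/p_2.
Rearranging, p_2·x_2 = 3·p_1·x_1. Substituting into the budget gives p_1·x_1·(1 + 3) = M.
Demand: x_1*(p_1,p_2,M) = 0.25·M/p_1 and x_2* = 0.75·M/p_2.
At p_1=11, p_2=5, M=54: x_1* = 0.25·54/11 = 1.2273, x_2* = 8.1.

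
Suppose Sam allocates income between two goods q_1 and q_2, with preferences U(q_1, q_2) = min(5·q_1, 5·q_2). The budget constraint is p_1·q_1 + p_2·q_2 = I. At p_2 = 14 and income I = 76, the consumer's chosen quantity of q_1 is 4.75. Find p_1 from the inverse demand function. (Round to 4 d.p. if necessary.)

p_1 = 2

With perfect complements, no substitution: consume in ratio q_1:q_2 = 5:5.
Budget: p_1·q_1 + p_2·q_1 = I, so (5·p_1 + 5·p_2)·q_1 = 5·I.
Demand: q_1*(p_1,p_2,I) = 5·I/(5·p_1 + 5·p_2), q_2* = 5·I/(5·p_1 + 5·p_2).
Set q_1* = 4.75 in the demand function and solve for p_1: p_1 = 2.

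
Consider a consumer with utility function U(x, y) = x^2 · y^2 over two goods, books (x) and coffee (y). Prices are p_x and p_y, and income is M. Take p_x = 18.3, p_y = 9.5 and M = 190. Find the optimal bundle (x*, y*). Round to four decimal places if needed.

x* = 5.1913, y* = 10

MU_x/MU_y = (2·y)/(2·x); tangency sets this equal to p_x/p_y.
So 2·p_y·y = 2·p_x·x; combined with the budget, a share 0.5 of income goes to x.
Demand: x*(p_x,p_y,M) = 0.5·M/p_x and y* = 0.5·M/p_y.
At p_x=18.3, p_y=9.5, M=190: x* = 0.5·190/18.3 = 5.1913, y* = 10.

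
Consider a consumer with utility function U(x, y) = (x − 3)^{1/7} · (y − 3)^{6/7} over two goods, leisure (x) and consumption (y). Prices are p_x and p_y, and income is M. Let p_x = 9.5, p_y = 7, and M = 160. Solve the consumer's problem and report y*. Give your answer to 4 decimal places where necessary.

Let x' = x−3, y' = y−3. MRS = (1/6)·y'/x' = p_x/p_y.
After buying the subsistence bundle (3, 3), a share 1/7 of the remaining income goes to x: x* = 3 + 1/7·(M − 3p_x − 3p_y)/p_x.
Discretionary income = 160 − 3·9.5 − 3·7 = 110.5; y* = 3 + 6/7·110.5/7 = 16.5306.

y* = 16.5306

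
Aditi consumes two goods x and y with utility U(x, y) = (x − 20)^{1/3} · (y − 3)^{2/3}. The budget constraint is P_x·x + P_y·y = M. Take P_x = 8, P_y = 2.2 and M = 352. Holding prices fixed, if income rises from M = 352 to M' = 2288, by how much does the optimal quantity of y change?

MRS = (1/2)·(y−3)/(x−20). Tangency with P_x/P_y gives y−3 = 2·(P_x/P_y)·(x−20).
Substituting into the budget: x* = 20 + 1/3·(M − 20·P_x − 3·P_y)/P_x, and y* = 3 + 2/3·(…)/P_y.
Discretionary income = 352 − 20·8 − 3·2.2 = 185.4; y* = 3 + 2/3·185.4/2.2 = 59.1818.
At M' = 2288: y* = 645.8485. Change: 645.8485 − 59.1818 = 586.6667.

Δy* = 586.6667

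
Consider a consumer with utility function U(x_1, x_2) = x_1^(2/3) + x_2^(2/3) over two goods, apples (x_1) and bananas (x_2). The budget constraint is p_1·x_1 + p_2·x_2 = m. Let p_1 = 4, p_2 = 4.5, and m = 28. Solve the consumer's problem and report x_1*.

x_1* = 3.9103

From the CES first-order condition, (x_2/x_1)^(1/3) = p_1/p_2.
Solve for the ratio: x_2/x_1 = [p_1/p_2]^(3).
With the ratio pinned down, the budget gives x_1* = m/(p_1 + p_2·(x_2/x_1)) and x_2* = (x_2/x_1)·x_1*.
Numerically x_2/x_1 = 0.702332, so x_1* = 28/(4 + 4.5·0.702332) = 3.9103.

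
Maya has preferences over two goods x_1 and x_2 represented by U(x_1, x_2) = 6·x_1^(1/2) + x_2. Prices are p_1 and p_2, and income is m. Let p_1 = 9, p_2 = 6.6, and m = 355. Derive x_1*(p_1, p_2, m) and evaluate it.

MU_x_1 = 3/√x_1, MU_x_2 = 1. Tangency: 3/√x_1 = p_1/p_2.
Solve: √x_1 = 3·p_2/p_1, so x_1*(p_1,p_2) = (3·p_2/p_1)², and x_2* = (m − p_1·x_1*)/p_2.
Plugging in: x_1* = (3·6.6/9)² = 4.84.

x_1* = 4.84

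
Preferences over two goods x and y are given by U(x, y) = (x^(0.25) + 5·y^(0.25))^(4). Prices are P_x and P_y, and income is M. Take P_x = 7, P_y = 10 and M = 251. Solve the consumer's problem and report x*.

MRS = MU_x/MU_y = (1/5)·(y/x)^(0.75). Set equal to P_x/P_y.
Hence y/x = (5·P_x/P_y)^(1/(0.75)), i.e. raised to the 4/3 power.
With the ratio pinned down, the budget gives x* = M/(P_x + P_y·(y/x)) and y* = (y/x)·x*.
Numerically y/x = 5.314031, so x* = 251/(7 + 10·5.314031) = 4.1736.

x* = 4.1736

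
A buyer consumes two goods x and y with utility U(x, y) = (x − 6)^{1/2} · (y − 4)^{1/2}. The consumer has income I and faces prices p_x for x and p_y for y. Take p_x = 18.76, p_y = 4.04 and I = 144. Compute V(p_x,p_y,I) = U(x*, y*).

V = 0.8776

MRS = (y−4)/(x−6). Tangency with p_x/p_y gives y−4 = (p_x/p_y)·(x−6).
After buying the subsistence bundle (6, 4), a share 0.5 of the remaining income goes to x: x* = 6 + 0.5·(I − 6p_x − 4p_y)/p_x.
Discretionary income = 144 − 6·18.76 − 4·4.04 = 15.28; x* = 6 + 0.5·15.28/18.76 = 6.4072; y* = 4 + 0.5·15.28/4.04 = 5.8911.
Utility at the optimum: U(6.4072, 5.8911) = 0.8776.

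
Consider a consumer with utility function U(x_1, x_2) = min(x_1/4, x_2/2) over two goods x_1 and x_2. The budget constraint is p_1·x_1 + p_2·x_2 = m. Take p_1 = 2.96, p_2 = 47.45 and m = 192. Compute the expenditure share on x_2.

Leontief preferences: the optimum is at the kink where x_1/4 = x_2/2, i.e. x_2 = (1/2)·x_1.
Budget: p_1·x_1 + p_2·(1/2)·x_1 = m, so (4·p_1 + 2·p_2)·x_1 = 4·m.
Demand: x_1*(p_1,p_2,m) = 4·m/(4·p_1 + 2·p_2), x_2* = 2·m/(4·p_1 + 2·p_2).
Here 4·2.96 + 2·47.45 = 106.74, giving x_1* = 7.1951 and x_2* = 3.5975.
Expenditure on x_2: 47.45·3.5975 = 170.7026; share = 0.8891.

share on x_2 = 0.8891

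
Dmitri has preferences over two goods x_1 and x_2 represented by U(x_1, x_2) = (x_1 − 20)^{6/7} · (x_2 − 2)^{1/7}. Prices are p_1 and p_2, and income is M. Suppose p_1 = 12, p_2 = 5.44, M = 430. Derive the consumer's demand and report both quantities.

x_1* = 32.7943, x_2* = 6.7038

Let x_1' = x_1−20, x_2' = x_2−2. MRS = 6·x_2'/x_1' = p_1/p_2.
After buying the subsistence bundle (20, 2), a share 6/7 of the remaining income goes to x_1: x_1* = 20 + 6/7·(M − 20p_1 − 2p_2)/p_1.
Discretionary income = 430 − 20·12 − 2·5.44 = 179.12; x_1* = 20 + 6/7·179.12/12 = 32.7943; x_2* = 2 + 1/7·179.12/5.44 = 6.7038.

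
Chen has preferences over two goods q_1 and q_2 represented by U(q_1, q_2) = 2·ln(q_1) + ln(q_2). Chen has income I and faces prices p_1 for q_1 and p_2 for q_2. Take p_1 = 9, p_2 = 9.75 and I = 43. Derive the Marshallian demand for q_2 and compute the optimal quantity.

q_2* = 1.4701

Tangency: MRS = 2·q_2/q_1 = p_1/p_2.
Rearranging, p_2·q_2 = (1/2)·p_1·q_1. Substituting into the budget gives p_1·q_1·(1 + (1/2)) = I.
Demand: q_1*(p_1,p_2,I) = 2/3·I/p_1 and q_2* = 1/3·I/p_2.
At p_1=9, p_2=9.75, I=43: q_2* = 1/3·43/9.75 = 1.4701.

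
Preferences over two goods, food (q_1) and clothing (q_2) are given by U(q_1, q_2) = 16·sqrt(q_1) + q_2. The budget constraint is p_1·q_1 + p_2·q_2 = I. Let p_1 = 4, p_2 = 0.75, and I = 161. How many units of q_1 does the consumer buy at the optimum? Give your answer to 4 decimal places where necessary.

MU_q_1 = 8/√q_1, MU_q_2 = 1. Tangency: 8/√q_1 = p_1/p_2.
Solve: √q_1 = 8·p_2/p_1, so q_1*(p_1,p_2) = (8·p_2/p_1)², and q_2* = (I − p_1·q_1*)/p_2.
Plugging in: q_1* = (8·0.75/4)² = 2.25.

q_1* = 2.25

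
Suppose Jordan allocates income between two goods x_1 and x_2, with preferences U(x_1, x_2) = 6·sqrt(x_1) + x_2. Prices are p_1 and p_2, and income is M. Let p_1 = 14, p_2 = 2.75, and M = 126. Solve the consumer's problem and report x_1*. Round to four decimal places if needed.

x_1* = 0.3473

Set MRS = p_1/p_2: 3·x_1^(−1/2) = p_1/p_2.
Solve: √x_1 = 3·p_2/p_1, so x_1*(p_1,p_2) = (3·p_2/p_1)², and x_2* = (M − p_1·x_1*)/p_2.
Plugging in: x_1* = (3·2.75/14)² = 0.3473.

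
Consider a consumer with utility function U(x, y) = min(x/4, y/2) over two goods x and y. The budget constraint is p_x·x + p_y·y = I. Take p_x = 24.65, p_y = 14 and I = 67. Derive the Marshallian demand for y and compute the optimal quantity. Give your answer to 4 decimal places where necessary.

y* = 1.0585

With perfect complements, no substitution: consume in ratio x:y = 4:2.
Budget: p_x·x + p_y·(1/2)·x = I, so (4·p_x + 2·p_y)·x = 4·I.
Demand: x*(p_x,p_y,I) = 4·I/(4·p_x + 2·p_y), y* = 2·I/(4·p_x + 2·p_y).
Here 4·24.65 + 2·14 = 126.6, giving y* = 1.0585.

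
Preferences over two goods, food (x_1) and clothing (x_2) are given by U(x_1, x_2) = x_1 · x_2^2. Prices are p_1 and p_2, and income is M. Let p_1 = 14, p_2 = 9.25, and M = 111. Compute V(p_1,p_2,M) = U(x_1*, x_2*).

Demand: x_1*(p_1,p_2,M) = 1/3·M/p_1 and x_2* = 2/3·M/p_2.
At p_1=14, p_2=9.25, M=111: x_1* = 1/3·111/14 = 2.6429, x_2* = 8.
Utility at the optimum: U(2.6429, 8) = 169.1429.

V = 169.1429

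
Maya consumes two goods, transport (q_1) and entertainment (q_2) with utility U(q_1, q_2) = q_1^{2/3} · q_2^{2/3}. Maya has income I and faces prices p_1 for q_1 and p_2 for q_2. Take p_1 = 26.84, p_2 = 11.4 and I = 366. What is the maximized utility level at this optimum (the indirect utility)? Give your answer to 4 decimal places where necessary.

V = 22.8811

The MRS is q_2/q_1. Set MRS = p_1/p_2.
So 2/3·p_2·q_2 = 2/3·p_1·q_1; combined with the budget, a share 0.5 of income goes to q_1.
Demand: q_1*(p_1,p_2,I) = 0.5·I/p_1 and q_2* = 0.5·I/p_2.
At p_1=26.84, p_2=11.4, I=366: q_1* = 0.5·366/26.84 = 6.8182, q_2* = 16.0526.
Utility at the optimum: U(6.8182, 16.0526) = 22.8811.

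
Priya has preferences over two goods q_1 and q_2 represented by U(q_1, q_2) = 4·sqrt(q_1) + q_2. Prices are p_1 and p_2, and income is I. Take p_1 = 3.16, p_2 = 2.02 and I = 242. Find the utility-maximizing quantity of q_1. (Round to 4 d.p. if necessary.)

Plugging in: q_1* = (2·2.02/3.16)² = 1.6345.

q_1* = 1.6345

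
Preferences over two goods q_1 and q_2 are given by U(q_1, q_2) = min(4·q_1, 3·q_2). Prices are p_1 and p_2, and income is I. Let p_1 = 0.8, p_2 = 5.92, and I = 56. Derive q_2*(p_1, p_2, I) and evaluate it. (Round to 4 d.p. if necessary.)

With perfect complements, no substitution: consume in ratio q_1:q_2 = 3:4.
Budget: p_1·q_1 + p_2·(4/3)·q_1 = I, so (3·p_1 + 4·p_2)·q_1 = 3·I.
Demand: q_1*(p_1,p_2,I) = 3·I/(3·p_1 + 4·p_2), q_2* = 4·I/(3·p_1 + 4·p_2).
Here 3·0.8 + 4·5.92 = 26.08, giving q_2* = 8.589.

q_2* = 8.589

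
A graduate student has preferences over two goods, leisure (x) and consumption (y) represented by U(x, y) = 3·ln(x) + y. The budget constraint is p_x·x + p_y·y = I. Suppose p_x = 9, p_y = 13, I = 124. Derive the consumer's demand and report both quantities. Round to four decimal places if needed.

MU_x = 3/x, MU_y = 1. Tangency: 3/x = p_x/p_y.
So x*(p_x,p_y) = 3·p_y/p_x, independent of income; and y* = (I − 3·p_y)/p_y.
At the given prices: x* = 3·13/9 = 4.3333, and y* = 6.5385.

x* = 4.3333, y* = 6.5385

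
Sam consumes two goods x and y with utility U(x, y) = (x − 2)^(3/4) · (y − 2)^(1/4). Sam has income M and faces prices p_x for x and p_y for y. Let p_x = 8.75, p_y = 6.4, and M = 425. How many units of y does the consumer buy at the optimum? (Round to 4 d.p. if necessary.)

MRS = 3·(y−2)/(x−2). Tangency with p_x/p_y gives y−2 = (1/3)·(p_x/p_y)·(x−2).
After buying the subsistence bundle (2, 2), a share 0.75 of the remaining income goes to x: x* = 2 + 0.75·(M − 2p_x − 2p_y)/p_x.
Discretionary income = 425 − 2·8.75 − 2·6.4 = 394.7; y* = 2 + 0.25·394.7/6.4 = 17.418.

y* = 17.418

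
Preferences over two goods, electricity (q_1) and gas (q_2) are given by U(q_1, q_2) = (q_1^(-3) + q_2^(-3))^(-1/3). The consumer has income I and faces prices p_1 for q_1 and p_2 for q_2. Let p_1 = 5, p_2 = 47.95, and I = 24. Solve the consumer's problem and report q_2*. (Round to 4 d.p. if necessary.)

q_2* = 0.4229

MU_q_1 ∝ q_1^(-4), MU_q_2 ∝ q_2^(-4), so MRS = (q_2/q_1)^(4) = p_1/p_2.
Hence q_2/q_1 = (p_1/p_2)^(1/(4)), i.e. raised to the 0.25 power.
With the ratio pinned down, the budget gives q_1* = I/(p_1 + p_2·(q_2/q_1)) and q_2* = (q_2/q_1)·q_1*.
Numerically q_2/q_1 = 0.568258, so q_1* = 24/(5 + 47.95·0.568258) = 0.7442 and q_2* = 0.568258·0.7442 = 0.4229.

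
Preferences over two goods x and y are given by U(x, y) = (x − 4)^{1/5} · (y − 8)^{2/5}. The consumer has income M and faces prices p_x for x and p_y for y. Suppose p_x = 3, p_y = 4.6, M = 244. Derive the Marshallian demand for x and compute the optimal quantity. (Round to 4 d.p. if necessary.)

x* = 25.6889

Let x' = x−4, y' = y−8. MRS = (1/2)·y'/x' = p_x/p_y.
Substituting into the budget: x* = 4 + 1/3·(M − 4·p_x − 8·p_y)/p_x, and y* = 8 + 2/3·(…)/p_y.
Discretionary income = 244 − 4·3 − 8·4.6 = 195.2; x* = 4 + 1/3·195.2/3 = 25.6889.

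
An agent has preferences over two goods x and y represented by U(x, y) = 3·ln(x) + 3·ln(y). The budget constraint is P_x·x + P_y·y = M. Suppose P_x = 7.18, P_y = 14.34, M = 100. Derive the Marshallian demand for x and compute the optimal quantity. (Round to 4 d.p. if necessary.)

x* = 6.9638

The MRS is y/x. Set MRS = P_x/P_y.
Rearranging, P_y·y = P_x·x. Substituting into the budget gives P_x·x·(1 + 1) = M.
Demand: x*(P_x,P_y,M) = 0.5·M/P_x and y* = 0.5·M/P_y.
At P_x=7.18, P_y=14.34, M=100: x* = 0.5·100/7.18 = 6.9638.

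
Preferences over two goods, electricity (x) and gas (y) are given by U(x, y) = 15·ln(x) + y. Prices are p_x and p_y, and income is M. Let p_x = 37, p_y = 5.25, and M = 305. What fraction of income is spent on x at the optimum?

MU_x = 15/x, MU_y = 1. Tangency: 15/x = p_x/p_y.
So x*(p_x,p_y) = 15·p_y/p_x, independent of income; and y* = (M − 15·p_y)/p_y.
At the given prices: x* = 15·5.25/37 = 2.1284, and y* = 43.0952.
Expenditure on x: 37·2.1284 = 78.75; share = 0.2582.

share on x = 0.2582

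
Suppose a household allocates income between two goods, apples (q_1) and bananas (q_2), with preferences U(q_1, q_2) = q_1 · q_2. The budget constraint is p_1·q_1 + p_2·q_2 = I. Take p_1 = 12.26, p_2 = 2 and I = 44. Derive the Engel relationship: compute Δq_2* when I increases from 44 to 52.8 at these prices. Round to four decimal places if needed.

Tangency: MRS = q_2/q_1 = p_1/p_2.
Rearranging, p_2·q_2 = p_1·q_1. Substituting into the budget gives p_1·q_1·(1 + 1) = I.
Demand: q_1*(p_1,p_2,I) = 0.5·I/p_1 and q_2* = 0.5·I/p_2.
At p_1=12.26, p_2=2, I=44: q_2* = 0.5·44/2 = 11.
At I' = 52.8: q_2* = 13.2. Change: 13.2 − 11 = 2.2.

Δq_2* = 2.2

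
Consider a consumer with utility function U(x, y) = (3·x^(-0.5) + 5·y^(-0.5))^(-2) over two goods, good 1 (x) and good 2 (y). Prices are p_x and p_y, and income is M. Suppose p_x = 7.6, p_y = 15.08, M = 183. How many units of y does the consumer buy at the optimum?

MRS = MU_x/MU_y = (3/5)·(y/x)^(1.5). Set equal to p_x/p_y.
Solve for the ratio: y/x = [(5/3)·p_x/p_y]^(2/3).
With the ratio pinned down, the budget gives x* = M/(p_x + p_y·(y/x)) and y* = (y/x)·x*.
Numerically y/x = 0.89024, so x* = 183/(7.6 + 15.08·0.89024) = 8.704 and y* = 0.89024·8.704 = 7.7486.

y* = 7.7486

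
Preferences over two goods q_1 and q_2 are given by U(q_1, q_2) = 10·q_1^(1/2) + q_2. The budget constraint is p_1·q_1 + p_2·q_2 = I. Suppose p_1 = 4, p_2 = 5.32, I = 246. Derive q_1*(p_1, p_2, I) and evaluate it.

q_1* = 44.2225

Set MRS = p_1/p_2: 5·q_1^(−1/2) = p_1/p_2.
Thus q_1* = (5·p_2/p_1)² — independent of I — with the rest of income spent on q_2.
Plugging in: q_1* = (5·5.32/4)² = 44.2225.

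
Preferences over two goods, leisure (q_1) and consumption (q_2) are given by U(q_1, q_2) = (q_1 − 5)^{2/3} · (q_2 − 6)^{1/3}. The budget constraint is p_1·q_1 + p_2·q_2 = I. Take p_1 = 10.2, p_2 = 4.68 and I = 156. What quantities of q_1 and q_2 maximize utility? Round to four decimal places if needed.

q_1* = 10.0275, q_2* = 11.4786

Let q_1' = q_1−5, q_2' = q_2−6. MRS = 2·q_2'/q_1' = p_1/p_2.
After buying the subsistence bundle (5, 6), a share 2/3 of the remaining income goes to q_1: q_1* = 5 + 2/3·(I − 5p_1 − 6p_2)/p_1.
Discretionary income = 156 − 5·10.2 − 6·4.68 = 76.92; q_1* = 5 + 2/3·76.92/10.2 = 10.0275; q_2* = 6 + 1/3·76.92/4.68 = 11.4786.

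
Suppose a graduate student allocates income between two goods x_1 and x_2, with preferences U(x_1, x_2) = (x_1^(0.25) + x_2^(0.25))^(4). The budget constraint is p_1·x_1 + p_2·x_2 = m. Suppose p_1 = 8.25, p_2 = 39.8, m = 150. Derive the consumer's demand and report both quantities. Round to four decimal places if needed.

x_1* = 11.422, x_2* = 1.4012

MRS = MU_x_1/MU_x_2 = (x_2/x_1)^(0.75). Set equal to p_1/p_2.
Hence x_2/x_1 = (p_1/p_2)^(1/(0.75)), i.e. raised to the 4/3 power.
With the ratio pinned down, the budget gives x_1* = m/(p_1 + p_2·(x_2/x_1)) and x_2* = (x_2/x_1)·x_1*.
Numerically x_2/x_1 = 0.122676, so x_1* = 150/(8.25 + 39.8·0.122676) = 11.422 and x_2* = 0.122676·11.422 = 1.4012.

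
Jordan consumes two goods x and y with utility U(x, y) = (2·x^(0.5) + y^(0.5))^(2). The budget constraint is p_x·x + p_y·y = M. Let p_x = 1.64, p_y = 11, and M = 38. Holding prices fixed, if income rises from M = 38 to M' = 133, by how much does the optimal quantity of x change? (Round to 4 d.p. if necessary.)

Δx* = 55.8453

MRS = MU_x/MU_y = 2·(y/x)^(0.5). Set equal to p_x/p_y.
Hence y/x = ((1/2)·p_x/p_y)^(1/(0.5)), i.e. raised to the 2 power.
With the ratio pinned down, the budget gives x* = M/(p_x + p_y·(y/x)) and y* = (y/x)·x*.
Numerically y/x = 0.005557, so x* = 38/(1.64 + 11·0.005557) = 22.3381.
At M' = 133: x* = 78.1835. Change: 78.1835 − 22.3381 = 55.8453.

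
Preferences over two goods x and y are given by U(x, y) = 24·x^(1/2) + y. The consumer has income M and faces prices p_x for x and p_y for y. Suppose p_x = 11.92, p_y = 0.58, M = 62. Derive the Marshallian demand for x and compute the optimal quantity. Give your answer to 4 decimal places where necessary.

x* = 0.3409

Set MRS = p_x/p_y: 12·x^(−1/2) = p_x/p_y.
Thus x* = (12·p_y/p_x)² — independent of M — with the rest of income spent on y.
Plugging in: x* = (12·0.58/11.92)² = 0.3409.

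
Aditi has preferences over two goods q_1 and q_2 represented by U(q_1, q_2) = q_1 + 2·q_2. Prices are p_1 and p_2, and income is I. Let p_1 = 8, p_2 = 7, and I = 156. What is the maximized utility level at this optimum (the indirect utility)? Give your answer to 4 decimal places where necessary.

q_2 gives more utility per dollar, so spend all income on q_2: q_2* = I/p_2, q_1* = 0.
Numerically: q_1* = 0, q_2* = 22.2857.
Utility at the optimum: U(0, 22.2857) = 44.5714.

V = 44.5714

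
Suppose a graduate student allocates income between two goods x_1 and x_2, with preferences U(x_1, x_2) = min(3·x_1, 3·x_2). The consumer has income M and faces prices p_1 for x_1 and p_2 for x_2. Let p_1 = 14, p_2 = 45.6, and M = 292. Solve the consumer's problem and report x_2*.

x_2* = 4.8993

Leontief preferences: the optimum is at the kink where x_1/3 = x_2/3, i.e. x_2 = x_1.
Budget: p_1·x_1 + p_2·x_1 = M, so (3·p_1 + 3·p_2)·x_1 = 3·M.
Demand: x_1*(p_1,p_2,M) = 3·M/(3·p_1 + 3·p_2), x_2* = 3·M/(3·p_1 + 3·p_2).
Here 3·14 + 3·45.6 = 178.8, giving x_2* = 4.8993.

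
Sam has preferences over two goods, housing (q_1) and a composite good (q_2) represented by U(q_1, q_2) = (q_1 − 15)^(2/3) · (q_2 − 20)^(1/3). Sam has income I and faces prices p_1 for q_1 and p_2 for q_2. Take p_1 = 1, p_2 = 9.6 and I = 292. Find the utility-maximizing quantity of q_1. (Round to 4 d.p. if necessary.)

This is Cobb-Douglas in (q_1−15, q_2−20): tangency gives 2/3·p_2·(q_2−20) = 1/3·p_1·(q_1−15).
Substituting into the budget: q_1* = 15 + 2/3·(I − 15·p_1 − 20·p_2)/p_1, and q_2* = 20 + 1/3·(…)/p_2.
Discretionary income = 292 − 15·1 − 20·9.6 = 85; q_1* = 15 + 2/3·85/1 = 71.6667.

q_1* = 71.6667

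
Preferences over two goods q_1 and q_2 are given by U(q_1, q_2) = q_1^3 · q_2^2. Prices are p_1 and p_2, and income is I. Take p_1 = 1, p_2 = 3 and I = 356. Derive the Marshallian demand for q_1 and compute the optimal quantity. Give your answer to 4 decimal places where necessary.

q_1* = 213.6

Demand: q_1*(p_1,p_2,I) = 0.6·I/p_1 and q_2* = 0.4·I/p_2.
At p_1=1, p_2=3, I=356: q_1* = 0.6·356/1 = 213.6.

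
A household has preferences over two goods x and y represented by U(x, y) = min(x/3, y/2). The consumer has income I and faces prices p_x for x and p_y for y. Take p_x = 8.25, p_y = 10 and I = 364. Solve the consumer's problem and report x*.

With perfect complements, no substitution: consume in ratio x:y = 3:2.
Budget: p_x·x + p_y·(2/3)·x = I, so (3·p_x + 2·p_y)·x = 3·I.
Demand: x*(p_x,p_y,I) = 3·I/(3·p_x + 2·p_y), y* = 2·I/(3·p_x + 2·p_y).
Here 3·8.25 + 2·10 = 44.75, giving x* = 24.4022.

x* = 24.4022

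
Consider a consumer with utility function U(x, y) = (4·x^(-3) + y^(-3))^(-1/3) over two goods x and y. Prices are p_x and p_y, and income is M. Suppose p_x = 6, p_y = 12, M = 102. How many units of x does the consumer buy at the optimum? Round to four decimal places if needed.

From the CES first-order condition, 4·(y/x)^(4) = p_x/p_y.
Hence y/x = ((1/4)·p_x/p_y)^(1/(4)), i.e. raised to the 0.25 power.
With the ratio pinned down, the budget gives x* = M/(p_x + p_y·(y/x)) and y* = (y/x)·x*.
Numerically y/x = 0.594604, so x* = 102/(6 + 12·0.594604) = 7.7654.

x* = 7.7654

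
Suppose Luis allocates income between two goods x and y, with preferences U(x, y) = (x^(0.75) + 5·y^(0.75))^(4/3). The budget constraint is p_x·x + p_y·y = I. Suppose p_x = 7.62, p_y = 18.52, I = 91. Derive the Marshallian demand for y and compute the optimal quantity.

y* = 4.8033

MRS = MU_x/MU_y = (1/5)·(y/x)^(0.25). Set equal to p_x/p_y.
Hence y/x = (5·p_x/p_y)^(1/(0.25)), i.e. raised to the 4 power.
With the ratio pinned down, the budget gives x* = I/(p_x + p_y·(y/x)) and y* = (y/x)·x*.
Numerically y/x = 17.911666, so x* = 91/(7.62 + 18.52·17.911666) = 0.2682 and y* = 17.911666·0.2682 = 4.8033.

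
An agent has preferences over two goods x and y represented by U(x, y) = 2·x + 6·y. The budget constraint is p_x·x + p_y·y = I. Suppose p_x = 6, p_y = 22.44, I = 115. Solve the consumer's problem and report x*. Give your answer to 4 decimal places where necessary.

x* = 19.1667

x gives more utility per dollar, so spend all income on x: x* = I/p_x, y* = 0.
Numerically: x* = 19.1667, y* = 0.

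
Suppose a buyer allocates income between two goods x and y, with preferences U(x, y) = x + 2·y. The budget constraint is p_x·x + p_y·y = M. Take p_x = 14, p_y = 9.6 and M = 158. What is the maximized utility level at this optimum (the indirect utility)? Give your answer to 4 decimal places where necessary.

y gives more utility per dollar, so spend all income on y: y* = M/p_y, x* = 0.
Numerically: x* = 0, y* = 16.4583.
Utility at the optimum: U(0, 16.4583) = 32.9167.

V = 32.9167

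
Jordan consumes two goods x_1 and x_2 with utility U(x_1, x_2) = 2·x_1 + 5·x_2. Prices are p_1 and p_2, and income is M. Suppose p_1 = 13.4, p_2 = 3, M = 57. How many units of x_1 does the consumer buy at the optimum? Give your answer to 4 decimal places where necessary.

x_2 gives more utility per dollar, so spend all income on x_2: x_2* = M/p_2, x_1* = 0.
Numerically: x_1* = 0, x_2* = 19.

x_1* = 0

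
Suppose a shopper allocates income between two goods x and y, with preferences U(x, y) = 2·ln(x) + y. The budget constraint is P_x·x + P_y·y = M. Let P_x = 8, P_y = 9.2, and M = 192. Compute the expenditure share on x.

share on x = 0.0958

MU_x = 2/x, MU_y = 1. Tangency: 2/x = P_x/P_y.
So x*(P_x,P_y) = 2·P_y/P_x, independent of income; and y* = (M − 2·P_y)/P_y.
At the given prices: x* = 2·9.2/8 = 2.3, and y* = 18.8696.
Expenditure on x: 8·2.3 = 18.4; share = 0.0958.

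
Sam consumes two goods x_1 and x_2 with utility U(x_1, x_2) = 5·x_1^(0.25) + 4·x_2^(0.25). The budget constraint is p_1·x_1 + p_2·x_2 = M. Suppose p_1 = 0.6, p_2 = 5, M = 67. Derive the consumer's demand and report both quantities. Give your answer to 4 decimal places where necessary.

x_1* = 81.7287, x_2* = 3.5926

MRS = MU_x_1/MU_x_2 = (5/4)·(x_2/x_1)^(0.75). Set equal to p_1/p_2.
Solve for the ratio: x_2/x_1 = [(4/5)·p_1/p_2]^(4/3).
Substitute x_2 = (x_2/x_1)·x_1 into the budget: x_1* = M/(p_1 + p_2·(x_2/x_1)).
Numerically x_2/x_1 = 0.043957, so x_1* = 67/(0.6 + 5·0.043957) = 81.7287 and x_2* = 0.043957·81.7287 = 3.5926.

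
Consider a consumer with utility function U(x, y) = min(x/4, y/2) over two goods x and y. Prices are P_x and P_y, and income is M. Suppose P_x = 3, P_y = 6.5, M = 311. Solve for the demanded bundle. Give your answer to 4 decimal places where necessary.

With perfect complements, no substitution: consume in ratio x:y = 4:2.
Budget: P_x·x + P_y·(1/2)·x = M, so (4·P_x + 2·P_y)·x = 4·M.
Demand: x*(P_x,P_y,M) = 4·M/(4·P_x + 2·P_y), y* = 2·M/(4·P_x + 2·P_y).
Here 4·3 + 2·6.5 = 25, giving x* = 49.76 and y* = 24.88.

x* = 49.76, y* = 24.88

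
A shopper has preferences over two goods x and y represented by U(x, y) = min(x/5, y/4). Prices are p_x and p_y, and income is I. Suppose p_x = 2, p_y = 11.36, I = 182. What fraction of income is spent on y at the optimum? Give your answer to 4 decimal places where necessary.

With perfect complements, no substitution: consume in ratio x:y = 5:4.
Budget: p_x·x + p_y·(4/5)·x = I, so (5·p_x + 4·p_y)·x = 5·I.
Demand: x*(p_x,p_y,I) = 5·I/(5·p_x + 4·p_y), y* = 4·I/(5·p_x + 4·p_y).
Here 5·2 + 4·11.36 = 55.44, giving x* = 16.4141 and y* = 13.1313.
Expenditure on y: 11.36·13.1313 = 149.1717; share = 0.8196.

share on y = 0.8196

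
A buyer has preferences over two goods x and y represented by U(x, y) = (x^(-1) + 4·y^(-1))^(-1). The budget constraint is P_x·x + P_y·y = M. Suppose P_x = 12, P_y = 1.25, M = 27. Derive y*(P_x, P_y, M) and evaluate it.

y* = 8.4733

MRS = MU_x/MU_y = (1/4)·(y/x)^(2). Set equal to P_x/P_y.
Solve for the ratio: y/x = [4·P_x/P_y]^(0.5).
Substitute y = (y/x)·x into the budget: x* = M/(P_x + P_y·(y/x)).
Numerically y/x = 6.196773, so x* = 27/(12 + 1.25·6.196773) = 1.3674 and y* = 6.196773·1.3674 = 8.4733.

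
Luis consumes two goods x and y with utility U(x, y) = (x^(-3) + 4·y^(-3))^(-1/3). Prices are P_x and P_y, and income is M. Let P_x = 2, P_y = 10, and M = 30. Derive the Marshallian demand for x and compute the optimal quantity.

MU_x ∝ x^(-4), MU_y ∝ 4·y^(-4), so MRS = (1/4)·(y/x)^(4) = P_x/P_y.
Solve for the ratio: y/x = [4·P_x/P_y]^(0.25).
With the ratio pinned down, the budget gives x* = M/(P_x + P_y·(y/x)) and y* = (y/x)·x*.
Numerically y/x = 0.945742, so x* = 30/(2 + 10·0.945742) = 2.6184.

x* = 2.6184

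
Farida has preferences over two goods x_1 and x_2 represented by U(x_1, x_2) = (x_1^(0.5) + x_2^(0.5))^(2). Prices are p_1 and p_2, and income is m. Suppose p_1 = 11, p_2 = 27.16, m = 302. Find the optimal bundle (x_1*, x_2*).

Numerically x_2/x_1 = 0.164031, so x_1* = 302/(11 + 27.16·0.164031) = 19.5405 and x_2* = 0.164031·19.5405 = 3.2052.

x_1* = 19.5405, x_2* = 3.2052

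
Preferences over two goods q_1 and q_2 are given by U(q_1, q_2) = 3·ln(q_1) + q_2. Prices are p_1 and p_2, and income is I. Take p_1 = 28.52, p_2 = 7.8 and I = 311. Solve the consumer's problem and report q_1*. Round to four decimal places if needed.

q_1* = 0.8205

At the given prices: q_1* = 3·7.8/28.52 = 0.8205.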